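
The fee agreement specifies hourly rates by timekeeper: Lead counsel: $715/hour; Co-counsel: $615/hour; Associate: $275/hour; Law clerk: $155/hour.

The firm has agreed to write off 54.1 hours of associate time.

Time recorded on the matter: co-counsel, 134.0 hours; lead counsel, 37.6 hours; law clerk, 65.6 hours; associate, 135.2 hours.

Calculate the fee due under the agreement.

$141,764.50

Lead counsel: 37.6 × $715 = $26,884.00
Co-counsel: 134.0 × $615 = $82,410.00
Associate: 135.2 × $275 = $37,180.00
Law clerk: 65.6 × $155 = $10,168.00
Subtotal: $156,642.00
Write-off: 54.1 × $275 = $14,877.50
Total: $156,642.00 − $14,877.50 = $141,764.50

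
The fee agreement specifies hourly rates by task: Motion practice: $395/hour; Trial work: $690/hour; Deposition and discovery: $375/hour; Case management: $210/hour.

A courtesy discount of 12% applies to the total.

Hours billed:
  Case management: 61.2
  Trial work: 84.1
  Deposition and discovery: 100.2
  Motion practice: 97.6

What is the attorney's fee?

$129,367.04

Motion practice: 97.6 × $395 = $38,552.00
Trial work: 84.1 × $690 = $58,029.00
Deposition and discovery: 100.2 × $375 = $37,575.00
Case management: 61.2 × $210 = $12,852.00
Subtotal: $147,008.00
Less 12% discount: −$17,640.96
Total: $147,008.00 − $17,640.96 = $129,367.04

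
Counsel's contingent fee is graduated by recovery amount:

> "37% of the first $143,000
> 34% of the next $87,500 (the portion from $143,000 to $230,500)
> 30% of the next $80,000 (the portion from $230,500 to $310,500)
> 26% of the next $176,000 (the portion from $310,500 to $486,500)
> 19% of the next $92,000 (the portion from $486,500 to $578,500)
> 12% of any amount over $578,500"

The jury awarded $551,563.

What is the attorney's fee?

First $143,000 at 37% = $52,910.00
Next $87,500 at 34% = $29,750.00
Next $80,000 at 30% = $24,000.00
Next $176,000 at 26% = $45,760.00
Remaining $65,063 at 19% = $12,361.97
Fee: $52,910.00 + $29,750.00 + $24,000.00 + $45,760.00 + $12,361.97 = $164,781.97

$164,781.97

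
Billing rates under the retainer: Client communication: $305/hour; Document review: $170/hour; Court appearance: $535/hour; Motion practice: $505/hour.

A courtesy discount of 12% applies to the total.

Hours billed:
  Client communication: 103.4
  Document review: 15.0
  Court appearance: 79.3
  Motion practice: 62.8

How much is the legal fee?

$95,239.32

Client communication: 103.4 × $305 = $31,537.00
Document review: 15.0 × $170 = $2,550.00
Court appearance: 79.3 × $535 = $42,425.50
Motion practice: 62.8 × $505 = $31,714.00
Subtotal: $108,226.50
Less 12% discount: −$12,987.18
Total: $108,226.50 − $12,987.18 = $95,239.32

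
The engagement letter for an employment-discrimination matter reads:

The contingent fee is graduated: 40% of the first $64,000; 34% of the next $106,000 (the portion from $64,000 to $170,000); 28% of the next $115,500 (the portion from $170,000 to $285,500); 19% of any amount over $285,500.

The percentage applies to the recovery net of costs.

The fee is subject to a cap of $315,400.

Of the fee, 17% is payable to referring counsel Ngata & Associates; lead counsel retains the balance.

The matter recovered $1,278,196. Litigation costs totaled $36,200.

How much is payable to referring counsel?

$46,871.42

Fee base (net of costs): $1,278,196 − $36,200 = $1,241,996
First $64,000 at 40% = $25,600.00
Next $106,000 at 34% = $36,040.00
Next $115,500 at 28% = $32,340.00
Remaining $956,496 at 19% = $181,734.24
Fee: $25,600.00 + $36,040.00 + $32,340.00 + $181,734.24 = $275,714.24
$275,714.24 is under the $315,400 cap.
Referral share: 17% of $275,714.24 = $46,871.42; lead counsel retains $275,714.24 − $46,871.42 = $228,842.82.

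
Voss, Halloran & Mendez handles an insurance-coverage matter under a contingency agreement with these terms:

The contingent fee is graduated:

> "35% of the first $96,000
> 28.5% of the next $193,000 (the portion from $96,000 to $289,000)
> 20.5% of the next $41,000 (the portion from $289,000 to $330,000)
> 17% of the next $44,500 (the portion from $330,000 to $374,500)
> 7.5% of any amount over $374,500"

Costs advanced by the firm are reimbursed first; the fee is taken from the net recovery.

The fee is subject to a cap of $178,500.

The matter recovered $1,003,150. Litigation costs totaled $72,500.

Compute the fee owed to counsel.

Fee base (net of costs): $1,003,150 − $72,500 = $930,650
First $96,000 at 35% = $33,600.00
Next $193,000 at 28.5% = $55,005.00
Next $41,000 at 20.5% = $8,405.00
Next $44,500 at 17% = $7,565.00
Remaining $556,150 at 7.5% = $41,711.25
Fee: $33,600.00 + $55,005.00 + $8,405.00 + $7,565.00 + $41,711.25 = $146,286.25
$146,286.25 is under the $178,500 cap.

$146,286.25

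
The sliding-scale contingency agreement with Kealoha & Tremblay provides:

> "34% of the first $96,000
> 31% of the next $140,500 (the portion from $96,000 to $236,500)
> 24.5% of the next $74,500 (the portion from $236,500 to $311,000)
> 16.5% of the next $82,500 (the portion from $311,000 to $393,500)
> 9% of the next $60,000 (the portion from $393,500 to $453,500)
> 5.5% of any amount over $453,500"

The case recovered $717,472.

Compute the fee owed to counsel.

$127,978.46

First $96,000 at 34% = $32,640.00
Next $140,500 at 31% = $43,555.00
Next $74,500 at 24.5% = $18,252.50
Next $82,500 at 16.5% = $13,612.50
Next $60,000 at 9% = $5,400.00
Remaining $263,972 at 5.5% = $14,518.46
Fee: $32,640.00 + $43,555.00 + $18,252.50 + $13,612.50 + $5,400.00 + $14,518.46 = $127,978.46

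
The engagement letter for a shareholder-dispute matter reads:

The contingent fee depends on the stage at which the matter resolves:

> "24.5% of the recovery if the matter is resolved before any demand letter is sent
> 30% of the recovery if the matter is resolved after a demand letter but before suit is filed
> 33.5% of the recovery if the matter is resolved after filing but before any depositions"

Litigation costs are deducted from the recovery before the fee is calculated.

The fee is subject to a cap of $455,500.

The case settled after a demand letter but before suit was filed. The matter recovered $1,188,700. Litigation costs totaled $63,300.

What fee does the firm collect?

$337,620.00

Fee base (net of costs): $1,188,700 − $63,300 = $1,125,400
The matter settled after a demand letter but before suit was filed, so the 30% rate applies.
$1,125,400 × 30% = $337,620.00
$337,620.00 is under the $455,500 cap.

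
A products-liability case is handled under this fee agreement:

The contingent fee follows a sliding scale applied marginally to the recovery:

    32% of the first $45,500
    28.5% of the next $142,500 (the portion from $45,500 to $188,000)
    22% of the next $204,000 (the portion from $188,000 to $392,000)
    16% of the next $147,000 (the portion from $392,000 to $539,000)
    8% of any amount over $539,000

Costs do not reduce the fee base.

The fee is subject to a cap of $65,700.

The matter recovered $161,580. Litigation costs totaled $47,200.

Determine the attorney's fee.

Fee base is the gross recovery, $161,580; costs are reimbursed separately.
First $45,500 at 32% = $14,560.00
Remaining $116,080 at 28.5% = $33,082.80
Fee: $14,560.00 + $33,082.80 = $47,642.80
$47,642.80 is under the $65,700 cap.

$47,642.80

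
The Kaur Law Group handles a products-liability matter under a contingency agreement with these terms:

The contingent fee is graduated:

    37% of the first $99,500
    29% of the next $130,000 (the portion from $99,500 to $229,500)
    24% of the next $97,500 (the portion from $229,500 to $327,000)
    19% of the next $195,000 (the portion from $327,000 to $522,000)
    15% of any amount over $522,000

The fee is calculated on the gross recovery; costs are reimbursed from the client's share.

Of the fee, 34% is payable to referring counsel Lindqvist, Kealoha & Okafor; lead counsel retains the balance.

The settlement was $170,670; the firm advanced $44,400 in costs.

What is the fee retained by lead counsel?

Fee base is the gross recovery, $170,670; costs are reimbursed separately.
First $99,500 at 37% = $36,815.00
Remaining $71,170 at 29% = $20,639.30
Fee: $36,815.00 + $20,639.30 = $57,454.30
Referral share: 34% of $57,454.30 = $19,534.46; lead counsel retains $57,454.30 − $19,534.46 = $37,919.84.

$37,919.84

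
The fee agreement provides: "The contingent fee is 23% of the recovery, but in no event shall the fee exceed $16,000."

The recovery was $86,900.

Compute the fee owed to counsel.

23% of $86,900 = $19,987.00
That exceeds the $16,000 cap, so the fee is capped at $16,000.

$16,000.00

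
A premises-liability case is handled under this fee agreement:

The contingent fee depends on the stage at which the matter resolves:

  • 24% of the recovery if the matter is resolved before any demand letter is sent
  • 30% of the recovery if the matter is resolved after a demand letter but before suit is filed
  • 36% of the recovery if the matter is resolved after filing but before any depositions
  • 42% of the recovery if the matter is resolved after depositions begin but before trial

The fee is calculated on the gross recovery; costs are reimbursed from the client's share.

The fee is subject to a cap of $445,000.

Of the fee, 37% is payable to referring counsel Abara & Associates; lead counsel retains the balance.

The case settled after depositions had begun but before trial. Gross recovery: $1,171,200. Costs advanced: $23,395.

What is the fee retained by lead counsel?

$280,350.00

Fee base is the gross recovery, $1,171,200; costs are reimbursed separately.
The matter settled after depositions had begun but before trial, so the 42% rate applies.
$1,171,200 × 42% = $491,904.00
$491,904.00 exceeds the $445,000 cap, so the fee is capped at $445,000.00.
Referral share: 37% of $445,000.00 = $164,650.00; lead counsel retains $445,000.00 − $164,650.00 = $280,350.00.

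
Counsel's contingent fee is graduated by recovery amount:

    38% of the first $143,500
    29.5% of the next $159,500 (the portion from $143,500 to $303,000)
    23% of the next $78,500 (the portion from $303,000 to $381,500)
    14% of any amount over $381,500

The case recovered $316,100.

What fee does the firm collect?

$104,595.50

First $143,500 at 38% = $54,530.00
Next $159,500 at 29.5% = $47,052.50
Remaining $13,100 at 23% = $3,013.00
Fee: $54,530.00 + $47,052.50 + $3,013.00 = $104,595.50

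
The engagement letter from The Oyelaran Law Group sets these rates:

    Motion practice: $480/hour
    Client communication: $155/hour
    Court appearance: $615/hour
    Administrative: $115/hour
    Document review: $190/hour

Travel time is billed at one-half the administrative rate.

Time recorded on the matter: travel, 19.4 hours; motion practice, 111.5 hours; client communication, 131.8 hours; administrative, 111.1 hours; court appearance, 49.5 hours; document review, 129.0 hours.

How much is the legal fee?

Motion practice: 111.5 × $480 = $53,520.00
Client communication: 131.8 × $155 = $20,429.00
Court appearance: 49.5 × $615 = $30,442.50
Administrative: 111.1 × $115 = $12,776.50
Document review: 129.0 × $190 = $24,510.00
Subtotal: $53,520.00 + $20,429.00 + $30,442.50 + $12,776.50 + $24,510.00 = $141,678.00
Travel: 19.4 × ($115 ÷ 2) = 19.4 × $57.50 = $1,115.50
Total: $141,678.00 + $1,115.50 = $142,793.50

$142,793.50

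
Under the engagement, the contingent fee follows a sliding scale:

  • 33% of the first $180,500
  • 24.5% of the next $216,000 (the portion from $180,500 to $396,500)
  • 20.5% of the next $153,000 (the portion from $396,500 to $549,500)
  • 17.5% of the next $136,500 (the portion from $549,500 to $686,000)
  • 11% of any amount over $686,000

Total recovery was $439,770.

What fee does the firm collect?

$121,355.35

First $180,500 at 33% = $59,565.00
Next $216,000 at 24.5% = $52,920.00
Remaining $43,270 at 20.5% = $8,870.35
Fee: $59,565.00 + $52,920.00 + $8,870.35 = $121,355.35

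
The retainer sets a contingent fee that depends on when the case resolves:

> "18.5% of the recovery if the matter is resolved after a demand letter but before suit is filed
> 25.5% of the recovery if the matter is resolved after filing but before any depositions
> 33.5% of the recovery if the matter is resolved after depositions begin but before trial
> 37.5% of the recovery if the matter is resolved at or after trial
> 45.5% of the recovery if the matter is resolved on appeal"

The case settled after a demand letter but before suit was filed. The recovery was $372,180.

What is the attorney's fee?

The matter settled after a demand letter but before suit was filed, so the 18.5% rate applies.
$372,180 × 18.5% = $68,853.30

$68,853.30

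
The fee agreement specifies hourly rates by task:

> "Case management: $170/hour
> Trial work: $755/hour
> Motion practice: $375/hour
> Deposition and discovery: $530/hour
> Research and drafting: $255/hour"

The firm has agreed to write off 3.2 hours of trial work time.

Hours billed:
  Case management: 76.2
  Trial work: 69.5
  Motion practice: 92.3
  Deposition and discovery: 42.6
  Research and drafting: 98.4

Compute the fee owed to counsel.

$145,293.00

Case management: 76.2 × $170 = $12,954.00
Trial work: 69.5 × $755 = $52,472.50
Motion practice: 92.3 × $375 = $34,612.50
Deposition and discovery: 42.6 × $530 = $22,578.00
Research and drafting: 98.4 × $255 = $25,092.00
Subtotal: $147,709.00
Write-off: 3.2 × $755 = $2,416.00
Total: $147,709.00 − $2,416.00 = $145,293.00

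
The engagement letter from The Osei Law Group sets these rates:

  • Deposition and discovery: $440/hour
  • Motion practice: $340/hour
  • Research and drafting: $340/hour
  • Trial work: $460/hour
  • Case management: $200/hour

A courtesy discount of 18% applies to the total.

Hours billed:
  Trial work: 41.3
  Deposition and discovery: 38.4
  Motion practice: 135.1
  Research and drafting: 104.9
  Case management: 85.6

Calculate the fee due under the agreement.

Deposition and discovery: 38.4 × $440 = $16,896.00
Motion practice: 135.1 × $340 = $45,934.00
Research and drafting: 104.9 × $340 = $35,666.00
Trial work: 41.3 × $460 = $18,998.00
Case management: 85.6 × $200 = $17,120.00
Subtotal: $134,614.00
Less 18% discount: −$24,230.52
Total: $134,614.00 − $24,230.52 = $110,383.48

$110,383.48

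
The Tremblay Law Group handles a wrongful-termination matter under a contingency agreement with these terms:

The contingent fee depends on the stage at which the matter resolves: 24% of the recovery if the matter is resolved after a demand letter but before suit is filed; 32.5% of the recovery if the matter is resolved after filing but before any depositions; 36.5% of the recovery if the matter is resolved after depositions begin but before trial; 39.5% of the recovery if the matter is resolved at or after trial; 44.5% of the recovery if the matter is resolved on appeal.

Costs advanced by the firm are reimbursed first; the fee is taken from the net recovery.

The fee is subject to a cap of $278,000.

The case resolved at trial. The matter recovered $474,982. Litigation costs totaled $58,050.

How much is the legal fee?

Fee base (net of costs): $474,982 − $58,050 = $416,932
The matter resolved at trial, so the 39.5% rate applies.
$416,932 × 39.5% = $164,688.14
$164,688.14 is under the $278,000 cap.

$164,688.14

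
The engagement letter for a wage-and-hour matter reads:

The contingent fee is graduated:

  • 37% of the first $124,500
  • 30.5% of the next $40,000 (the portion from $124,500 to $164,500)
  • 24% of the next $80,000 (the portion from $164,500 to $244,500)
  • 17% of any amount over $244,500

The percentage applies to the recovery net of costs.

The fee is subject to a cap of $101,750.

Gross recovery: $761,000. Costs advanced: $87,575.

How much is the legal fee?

Fee base (net of costs): $761,000 − $87,575 = $673,425
First $124,500 at 37% = $46,065.00
Next $40,000 at 30.5% = $12,200.00
Next $80,000 at 24% = $19,200.00
Remaining $428,925 at 17% = $72,917.25
Fee: $46,065.00 + $12,200.00 + $19,200.00 + $72,917.25 = $150,382.25
$150,382.25 exceeds the $101,750 cap, so the fee is capped at $101,750.00.

$101,750.00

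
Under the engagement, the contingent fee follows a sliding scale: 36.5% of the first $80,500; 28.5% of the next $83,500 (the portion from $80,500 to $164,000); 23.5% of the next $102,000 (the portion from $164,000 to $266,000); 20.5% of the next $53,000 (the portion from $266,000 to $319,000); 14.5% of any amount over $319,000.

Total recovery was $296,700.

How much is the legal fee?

$83,443.50

First $80,500 at 36.5% = $29,382.50
Next $83,500 at 28.5% = $23,797.50
Next $102,000 at 23.5% = $23,970.00
Remaining $30,700 at 20.5% = $6,293.50
Fee: $29,382.50 + $23,797.50 + $23,970.00 + $6,293.50 = $83,443.50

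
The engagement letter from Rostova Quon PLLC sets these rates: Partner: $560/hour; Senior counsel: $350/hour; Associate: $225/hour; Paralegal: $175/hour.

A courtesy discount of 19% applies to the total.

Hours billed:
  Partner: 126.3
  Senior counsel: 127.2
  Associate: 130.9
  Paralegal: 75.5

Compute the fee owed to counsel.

Partner: 126.3 × $560 = $70,728.00
Senior counsel: 127.2 × $350 = $44,520.00
Associate: 130.9 × $225 = $29,452.50
Paralegal: 75.5 × $175 = $13,212.50
Subtotal: $157,913.00
Less 19% discount: −$30,003.47
Total: $157,913.00 − $30,003.47 = $127,909.53

$127,909.53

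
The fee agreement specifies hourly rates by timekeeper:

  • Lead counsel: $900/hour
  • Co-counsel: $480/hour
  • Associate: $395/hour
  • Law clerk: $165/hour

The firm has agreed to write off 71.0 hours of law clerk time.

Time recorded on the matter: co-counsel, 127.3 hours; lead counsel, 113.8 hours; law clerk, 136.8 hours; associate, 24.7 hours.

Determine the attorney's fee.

Lead counsel: 113.8 × $900 = $102,420.00
Co-counsel: 127.3 × $480 = $61,104.00
Associate: 24.7 × $395 = $9,756.50
Law clerk: 136.8 × $165 = $22,572.00
Subtotal: $195,852.50
Write-off: 71.0 × $165 = $11,715.00
Total: $195,852.50 − $11,715.00 = $184,137.50

$184,137.50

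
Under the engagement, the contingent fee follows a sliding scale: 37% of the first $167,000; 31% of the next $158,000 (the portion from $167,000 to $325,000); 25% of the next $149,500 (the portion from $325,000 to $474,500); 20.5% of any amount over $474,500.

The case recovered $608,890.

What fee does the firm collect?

$175,694.95

First $167,000 at 37% = $61,790.00
Next $158,000 at 31% = $48,980.00
Next $149,500 at 25% = $37,375.00
Remaining $134,390 at 20.5% = $27,549.95
Fee: $61,790.00 + $48,980.00 + $37,375.00 + $27,549.95 = $175,694.95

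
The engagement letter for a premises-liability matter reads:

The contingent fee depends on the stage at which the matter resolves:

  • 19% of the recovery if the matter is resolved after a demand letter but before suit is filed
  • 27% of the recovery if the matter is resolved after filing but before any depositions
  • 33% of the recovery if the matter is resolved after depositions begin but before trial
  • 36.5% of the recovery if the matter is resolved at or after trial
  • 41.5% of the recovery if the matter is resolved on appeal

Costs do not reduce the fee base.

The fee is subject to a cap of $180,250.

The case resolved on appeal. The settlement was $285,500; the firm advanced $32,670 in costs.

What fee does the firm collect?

$118,482.50

Fee base is the gross recovery, $285,500; costs are reimbursed separately.
The matter resolved on appeal, so the 41.5% rate applies.
$285,500 × 41.5% = $118,482.50
$118,482.50 is under the $180,250 cap.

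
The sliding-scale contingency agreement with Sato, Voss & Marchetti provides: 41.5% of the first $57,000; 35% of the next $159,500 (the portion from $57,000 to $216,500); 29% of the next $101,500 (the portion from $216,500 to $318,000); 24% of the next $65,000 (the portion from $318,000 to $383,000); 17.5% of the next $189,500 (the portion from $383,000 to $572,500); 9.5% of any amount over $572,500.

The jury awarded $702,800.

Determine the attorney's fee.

First $57,000 at 41.5% = $23,655.00
Next $159,500 at 35% = $55,825.00
Next $101,500 at 29% = $29,435.00
Next $65,000 at 24% = $15,600.00
Next $189,500 at 17.5% = $33,162.50
Remaining $130,300 at 9.5% = $12,378.50
Fee: $23,655.00 + $55,825.00 + $29,435.00 + $15,600.00 + $33,162.50 + $12,378.50 = $170,056.00

$170,056.00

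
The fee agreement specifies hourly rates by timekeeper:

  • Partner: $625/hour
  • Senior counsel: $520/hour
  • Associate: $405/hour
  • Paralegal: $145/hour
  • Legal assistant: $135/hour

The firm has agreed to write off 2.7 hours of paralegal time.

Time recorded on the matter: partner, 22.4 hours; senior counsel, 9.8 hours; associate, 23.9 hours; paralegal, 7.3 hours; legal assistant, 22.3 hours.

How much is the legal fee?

Partner: 22.4 × $625 = $14,000.00
Senior counsel: 9.8 × $520 = $5,096.00
Associate: 23.9 × $405 = $9,679.50
Paralegal: 7.3 × $145 = $1,058.50
Legal assistant: 22.3 × $135 = $3,010.50
Subtotal: $32,844.50
Write-off: 2.7 × $145 = $391.50
Total: $32,844.50 − $391.50 = $32,453.00

$32,453.00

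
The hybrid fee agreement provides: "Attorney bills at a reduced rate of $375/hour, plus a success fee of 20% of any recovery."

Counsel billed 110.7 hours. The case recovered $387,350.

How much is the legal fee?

Hourly: 110.7 × $375 = $41,512.50
Success fee: 20% of $387,350 = $77,470.00
Total: $41,512.50 + $77,470.00 = $118,982.50

$118,982.50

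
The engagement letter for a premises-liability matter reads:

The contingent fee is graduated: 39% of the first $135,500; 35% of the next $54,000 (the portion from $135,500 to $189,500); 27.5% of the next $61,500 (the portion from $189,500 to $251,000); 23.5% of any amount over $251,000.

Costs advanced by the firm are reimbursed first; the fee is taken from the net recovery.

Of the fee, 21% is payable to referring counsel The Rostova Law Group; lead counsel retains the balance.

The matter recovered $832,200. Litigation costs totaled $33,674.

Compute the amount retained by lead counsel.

Fee base (net of costs): $832,200 − $33,674 = $798,526
First $135,500 at 39% = $52,845.00
Next $54,000 at 35% = $18,900.00
Next $61,500 at 27.5% = $16,912.50
Remaining $547,526 at 23.5% = $128,668.61
Fee: $52,845.00 + $18,900.00 + $16,912.50 + $128,668.61 = $217,326.11
Referral share: 21% of $217,326.11 = $45,638.48; lead counsel retains $217,326.11 − $45,638.48 = $171,687.63.

$171,687.63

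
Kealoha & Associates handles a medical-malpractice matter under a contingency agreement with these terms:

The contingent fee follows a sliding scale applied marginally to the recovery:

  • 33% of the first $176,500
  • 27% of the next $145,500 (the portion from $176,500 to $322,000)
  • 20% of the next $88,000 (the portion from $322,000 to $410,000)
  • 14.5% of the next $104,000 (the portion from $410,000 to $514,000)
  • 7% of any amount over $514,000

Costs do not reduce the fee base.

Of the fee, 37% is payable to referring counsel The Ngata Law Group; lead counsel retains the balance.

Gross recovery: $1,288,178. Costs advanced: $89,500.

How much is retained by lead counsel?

Fee base is the gross recovery, $1,288,178; costs are reimbursed separately.
First $176,500 at 33% = $58,245.00
Next $145,500 at 27% = $39,285.00
Next $88,000 at 20% = $17,600.00
Next $104,000 at 14.5% = $15,080.00
Remaining $774,178 at 7% = $54,192.46
Fee: $58,245.00 + $39,285.00 + $17,600.00 + $15,080.00 + $54,192.46 = $184,402.46
Referral share: 37% of $184,402.46 = $68,228.91; lead counsel retains $184,402.46 − $68,228.91 = $116,173.55.

$116,173.55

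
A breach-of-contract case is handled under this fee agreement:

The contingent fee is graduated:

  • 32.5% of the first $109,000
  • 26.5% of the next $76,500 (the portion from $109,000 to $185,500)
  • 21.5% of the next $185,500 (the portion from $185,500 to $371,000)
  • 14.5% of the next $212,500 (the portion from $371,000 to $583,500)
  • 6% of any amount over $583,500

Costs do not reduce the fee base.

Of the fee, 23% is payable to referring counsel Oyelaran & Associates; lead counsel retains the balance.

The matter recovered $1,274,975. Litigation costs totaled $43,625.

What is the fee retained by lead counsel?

$129,268.37

Fee base is the gross recovery, $1,274,975; costs are reimbursed separately.
First $109,000 at 32.5% = $35,425.00
Next $76,500 at 26.5% = $20,272.50
Next $185,500 at 21.5% = $39,882.50
Next $212,500 at 14.5% = $30,812.50
Remaining $691,475 at 6% = $41,488.50
Fee: $35,425.00 + $20,272.50 + $39,882.50 + $30,812.50 + $41,488.50 = $167,881.00
Referral share: 23% of $167,881.00 = $38,612.63; lead counsel retains $167,881.00 − $38,612.63 = $129,268.37.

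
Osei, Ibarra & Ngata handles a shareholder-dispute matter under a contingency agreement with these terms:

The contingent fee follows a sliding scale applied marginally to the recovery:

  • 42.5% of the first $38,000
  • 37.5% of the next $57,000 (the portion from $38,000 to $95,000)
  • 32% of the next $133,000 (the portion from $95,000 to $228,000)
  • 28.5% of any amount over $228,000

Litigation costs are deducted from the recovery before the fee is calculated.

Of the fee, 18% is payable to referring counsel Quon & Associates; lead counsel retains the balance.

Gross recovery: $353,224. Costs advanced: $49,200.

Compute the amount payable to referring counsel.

$18,315.33

Fee base (net of costs): $353,224 − $49,200 = $304,024
First $38,000 at 42.5% = $16,150.00
Next $57,000 at 37.5% = $21,375.00
Next $133,000 at 32% = $42,560.00
Remaining $76,024 at 28.5% = $21,666.84
Fee: $16,150.00 + $21,375.00 + $42,560.00 + $21,666.84 = $101,751.84
Referral share: 18% of $101,751.84 = $18,315.33; lead counsel retains $101,751.84 − $18,315.33 = $83,436.51.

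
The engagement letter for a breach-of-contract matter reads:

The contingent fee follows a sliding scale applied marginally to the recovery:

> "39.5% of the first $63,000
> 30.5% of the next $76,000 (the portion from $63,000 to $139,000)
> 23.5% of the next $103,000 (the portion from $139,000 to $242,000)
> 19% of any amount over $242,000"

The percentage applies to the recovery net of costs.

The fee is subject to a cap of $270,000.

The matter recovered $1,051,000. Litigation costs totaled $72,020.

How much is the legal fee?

Fee base (net of costs): $1,051,000 − $72,020 = $978,980
First $63,000 at 39.5% = $24,885.00
Next $76,000 at 30.5% = $23,180.00
Next $103,000 at 23.5% = $24,205.00
Remaining $736,980 at 19% = $140,026.20
Fee: $24,885.00 + $23,180.00 + $24,205.00 + $140,026.20 = $212,296.20
$212,296.20 is under the $270,000 cap.

$212,296.20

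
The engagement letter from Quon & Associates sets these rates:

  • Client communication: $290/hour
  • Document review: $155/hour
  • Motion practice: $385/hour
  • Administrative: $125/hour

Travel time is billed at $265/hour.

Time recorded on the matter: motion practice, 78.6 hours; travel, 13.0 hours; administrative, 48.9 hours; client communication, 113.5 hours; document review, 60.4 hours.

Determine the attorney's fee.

Client communication: 113.5 × $290 = $32,915.00
Document review: 60.4 × $155 = $9,362.00
Motion practice: 78.6 × $385 = $30,261.00
Administrative: 48.9 × $125 = $6,112.50
Subtotal: $32,915.00 + $9,362.00 + $30,261.00 + $6,112.50 = $78,650.50
Travel: 13.0 × $265 = $3,445.00
Total: $78,650.50 + $3,445.00 = $82,095.50

$82,095.50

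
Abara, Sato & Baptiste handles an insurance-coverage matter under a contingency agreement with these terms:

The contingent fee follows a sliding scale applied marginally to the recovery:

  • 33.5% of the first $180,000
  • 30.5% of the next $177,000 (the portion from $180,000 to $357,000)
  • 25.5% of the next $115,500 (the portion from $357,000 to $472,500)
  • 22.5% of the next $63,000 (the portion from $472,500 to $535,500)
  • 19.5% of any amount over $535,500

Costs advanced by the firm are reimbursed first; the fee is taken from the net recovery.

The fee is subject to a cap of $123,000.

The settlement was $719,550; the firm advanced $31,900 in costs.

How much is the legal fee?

Fee base (net of costs): $719,550 − $31,900 = $687,650
First $180,000 at 33.5% = $60,300.00
Next $177,000 at 30.5% = $53,985.00
Next $115,500 at 25.5% = $29,452.50
Next $63,000 at 22.5% = $14,175.00
Remaining $152,150 at 19.5% = $29,669.25
Fee: $60,300.00 + $53,985.00 + $29,452.50 + $14,175.00 + $29,669.25 = $187,581.75
$187,581.75 exceeds the $123,000 cap, so the fee is capped at $123,000.00.

$123,000.00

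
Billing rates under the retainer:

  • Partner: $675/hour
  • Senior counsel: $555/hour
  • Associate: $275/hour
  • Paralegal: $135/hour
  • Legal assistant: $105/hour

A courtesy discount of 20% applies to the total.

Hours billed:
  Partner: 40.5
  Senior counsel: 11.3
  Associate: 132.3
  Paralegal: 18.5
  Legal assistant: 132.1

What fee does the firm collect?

$69,087.60

Partner: 40.5 × $675 = $27,337.50
Senior counsel: 11.3 × $555 = $6,271.50
Associate: 132.3 × $275 = $36,382.50
Paralegal: 18.5 × $135 = $2,497.50
Legal assistant: 132.1 × $105 = $13,870.50
Subtotal: $86,359.50
Less 20% discount: −$17,271.90
Total: $86,359.50 − $17,271.90 = $69,087.60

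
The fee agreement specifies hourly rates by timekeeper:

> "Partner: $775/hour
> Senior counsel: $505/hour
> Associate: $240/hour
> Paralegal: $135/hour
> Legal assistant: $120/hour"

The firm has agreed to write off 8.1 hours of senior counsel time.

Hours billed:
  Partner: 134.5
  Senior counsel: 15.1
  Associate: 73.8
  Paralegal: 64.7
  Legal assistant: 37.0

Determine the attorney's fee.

$138,659.00

Partner: 134.5 × $775 = $104,237.50
Senior counsel: 15.1 × $505 = $7,625.50
Associate: 73.8 × $240 = $17,712.00
Paralegal: 64.7 × $135 = $8,734.50
Legal assistant: 37.0 × $120 = $4,440.00
Subtotal: $142,749.50
Write-off: 8.1 × $505 = $4,090.50
Total: $142,749.50 − $4,090.50 = $138,659.00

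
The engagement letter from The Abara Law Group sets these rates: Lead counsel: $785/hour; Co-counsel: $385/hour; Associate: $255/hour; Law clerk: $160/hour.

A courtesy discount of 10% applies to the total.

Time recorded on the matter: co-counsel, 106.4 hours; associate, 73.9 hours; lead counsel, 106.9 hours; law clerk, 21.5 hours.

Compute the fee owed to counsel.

Lead counsel: 106.9 × $785 = $83,916.50
Co-counsel: 106.4 × $385 = $40,964.00
Associate: 73.9 × $255 = $18,844.50
Law clerk: 21.5 × $160 = $3,440.00
Subtotal: $147,165.00
Less 10% discount: −$14,716.50
Total: $147,165.00 − $14,716.50 = $132,448.50

$132,448.50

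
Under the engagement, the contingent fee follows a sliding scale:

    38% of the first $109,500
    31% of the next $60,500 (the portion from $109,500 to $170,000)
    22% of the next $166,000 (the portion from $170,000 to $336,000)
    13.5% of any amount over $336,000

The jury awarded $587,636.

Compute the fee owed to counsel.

First $109,500 at 38% = $41,610.00
Next $60,500 at 31% = $18,755.00
Next $166,000 at 22% = $36,520.00
Remaining $251,636 at 13.5% = $33,970.86
Fee: $41,610.00 + $18,755.00 + $36,520.00 + $33,970.86 = $130,855.86

$130,855.86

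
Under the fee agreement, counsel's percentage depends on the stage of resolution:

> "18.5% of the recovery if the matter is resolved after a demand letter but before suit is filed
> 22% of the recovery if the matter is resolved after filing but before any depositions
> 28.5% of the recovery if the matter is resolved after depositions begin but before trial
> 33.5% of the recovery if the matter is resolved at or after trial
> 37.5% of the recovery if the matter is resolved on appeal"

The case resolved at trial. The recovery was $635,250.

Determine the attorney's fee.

The matter resolved at trial, so the 33.5% rate applies.
$635,250 × 33.5% = $212,808.75

$212,808.75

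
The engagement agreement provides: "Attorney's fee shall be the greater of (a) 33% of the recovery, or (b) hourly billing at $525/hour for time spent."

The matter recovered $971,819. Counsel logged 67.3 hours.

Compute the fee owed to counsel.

(a) 33% of $971,819 = $320,700.27
(b) 67.3 × $525 = $35,332.50
The greater is (a): $320,700.27.

$320,700.27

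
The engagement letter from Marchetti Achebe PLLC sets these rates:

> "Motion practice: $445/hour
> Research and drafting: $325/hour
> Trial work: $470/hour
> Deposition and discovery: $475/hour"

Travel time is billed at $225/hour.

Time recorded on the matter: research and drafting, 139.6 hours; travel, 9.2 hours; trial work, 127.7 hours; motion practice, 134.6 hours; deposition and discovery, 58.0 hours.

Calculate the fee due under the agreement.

$194,906.00

Motion practice: 134.6 × $445 = $59,897.00
Research and drafting: 139.6 × $325 = $45,370.00
Trial work: 127.7 × $470 = $60,019.00
Deposition and discovery: 58.0 × $475 = $27,550.00
Subtotal: $59,897.00 + $45,370.00 + $60,019.00 + $27,550.00 = $192,836.00
Travel: 9.2 × $225 = $2,070.00
Total: $192,836.00 + $2,070.00 = $194,906.00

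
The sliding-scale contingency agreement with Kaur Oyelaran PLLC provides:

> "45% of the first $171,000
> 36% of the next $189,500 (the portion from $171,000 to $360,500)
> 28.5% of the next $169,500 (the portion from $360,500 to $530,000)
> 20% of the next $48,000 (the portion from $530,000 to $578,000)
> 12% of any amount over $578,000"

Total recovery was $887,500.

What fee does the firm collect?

$240,217.50

First $171,000 at 45% = $76,950.00
Next $189,500 at 36% = $68,220.00
Next $169,500 at 28.5% = $48,307.50
Next $48,000 at 20% = $9,600.00
Remaining $309,500 at 12% = $37,140.00
Fee: $76,950.00 + $68,220.00 + $48,307.50 + $9,600.00 + $37,140.00 = $240,217.50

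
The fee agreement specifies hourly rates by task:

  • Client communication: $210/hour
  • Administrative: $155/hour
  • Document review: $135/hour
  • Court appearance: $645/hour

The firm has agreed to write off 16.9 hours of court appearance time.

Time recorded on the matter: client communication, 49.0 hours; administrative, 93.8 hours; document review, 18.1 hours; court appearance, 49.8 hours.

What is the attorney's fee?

$48,493.00

Client communication: 49.0 × $210 = $10,290.00
Administrative: 93.8 × $155 = $14,539.00
Document review: 18.1 × $135 = $2,443.50
Court appearance: 49.8 × $645 = $32,121.00
Subtotal: $59,393.50
Write-off: 16.9 × $645 = $10,900.50
Total: $59,393.50 − $10,900.50 = $48,493.00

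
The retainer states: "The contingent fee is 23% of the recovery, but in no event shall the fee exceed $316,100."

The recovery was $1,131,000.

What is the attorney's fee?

23% of $1,131,000 = $260,130.00
That is under the $316,100 cap.

$260,130.00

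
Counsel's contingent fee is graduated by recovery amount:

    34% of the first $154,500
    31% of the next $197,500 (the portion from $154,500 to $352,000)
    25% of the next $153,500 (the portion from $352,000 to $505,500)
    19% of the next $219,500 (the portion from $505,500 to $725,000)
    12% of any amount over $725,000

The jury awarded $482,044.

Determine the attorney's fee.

First $154,500 at 34% = $52,530.00
Next $197,500 at 31% = $61,225.00
Remaining $130,044 at 25% = $32,511.00
Fee: $52,530.00 + $61,225.00 + $32,511.00 = $146,266.00

$146,266.00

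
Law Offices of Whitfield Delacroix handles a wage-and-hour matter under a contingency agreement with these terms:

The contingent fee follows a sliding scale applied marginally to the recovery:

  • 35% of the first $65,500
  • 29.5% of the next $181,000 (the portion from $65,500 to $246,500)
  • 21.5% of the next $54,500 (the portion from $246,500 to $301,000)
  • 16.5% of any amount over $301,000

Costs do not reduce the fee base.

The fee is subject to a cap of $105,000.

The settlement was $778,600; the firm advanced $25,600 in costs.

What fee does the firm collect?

$105,000.00

Fee base is the gross recovery, $778,600; costs are reimbursed separately.
First $65,500 at 35% = $22,925.00
Next $181,000 at 29.5% = $53,395.00
Next $54,500 at 21.5% = $11,717.50
Remaining $477,600 at 16.5% = $78,804.00
Fee: $22,925.00 + $53,395.00 + $11,717.50 + $78,804.00 = $166,841.50
$166,841.50 exceeds the $105,000 cap, so the fee is capped at $105,000.00.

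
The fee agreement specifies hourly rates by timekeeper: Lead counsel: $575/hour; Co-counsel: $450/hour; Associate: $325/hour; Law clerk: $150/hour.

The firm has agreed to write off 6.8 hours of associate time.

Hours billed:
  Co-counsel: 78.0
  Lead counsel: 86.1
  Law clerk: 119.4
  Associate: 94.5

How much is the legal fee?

$131,020.00

Lead counsel: 86.1 × $575 = $49,507.50
Co-counsel: 78.0 × $450 = $35,100.00
Associate: 94.5 × $325 = $30,712.50
Law clerk: 119.4 × $150 = $17,910.00
Subtotal: $133,230.00
Write-off: 6.8 × $325 = $2,210.00
Total: $133,230.00 − $2,210.00 = $131,020.00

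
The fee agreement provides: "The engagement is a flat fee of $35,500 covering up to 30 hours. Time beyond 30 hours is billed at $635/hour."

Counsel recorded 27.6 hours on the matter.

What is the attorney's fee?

27.6 hours is within the 30-hour scope; only the flat fee applies.

$35,500.00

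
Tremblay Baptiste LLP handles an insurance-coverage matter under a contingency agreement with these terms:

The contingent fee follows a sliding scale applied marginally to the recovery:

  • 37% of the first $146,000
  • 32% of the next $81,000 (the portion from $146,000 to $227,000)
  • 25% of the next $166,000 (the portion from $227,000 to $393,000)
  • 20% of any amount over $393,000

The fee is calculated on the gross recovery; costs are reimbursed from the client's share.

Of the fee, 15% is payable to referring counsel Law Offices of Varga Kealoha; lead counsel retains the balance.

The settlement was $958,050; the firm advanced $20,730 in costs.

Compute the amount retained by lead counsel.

$199,282.50

Fee base is the gross recovery, $958,050; costs are reimbursed separately.
First $146,000 at 37% = $54,020.00
Next $81,000 at 32% = $25,920.00
Next $166,000 at 25% = $41,500.00
Remaining $565,050 at 20% = $113,010.00
Fee: $54,020.00 + $25,920.00 + $41,500.00 + $113,010.00 = $234,450.00
Referral share: 15% of $234,450.00 = $35,167.50; lead counsel retains $234,450.00 − $35,167.50 = $199,282.50.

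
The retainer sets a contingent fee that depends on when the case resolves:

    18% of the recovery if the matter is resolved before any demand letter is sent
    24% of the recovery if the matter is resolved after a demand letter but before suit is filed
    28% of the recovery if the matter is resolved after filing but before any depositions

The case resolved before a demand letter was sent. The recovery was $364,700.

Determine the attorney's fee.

The matter resolved before a demand letter was sent, so the 18% rate applies.
$364,700 × 18% = $65,646.00

$65,646.00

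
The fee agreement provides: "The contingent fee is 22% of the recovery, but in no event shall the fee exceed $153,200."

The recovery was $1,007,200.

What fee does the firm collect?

22% of $1,007,200 = $221,584.00
That exceeds the $153,200 cap, so the fee is capped at $153,200.

$153,200.00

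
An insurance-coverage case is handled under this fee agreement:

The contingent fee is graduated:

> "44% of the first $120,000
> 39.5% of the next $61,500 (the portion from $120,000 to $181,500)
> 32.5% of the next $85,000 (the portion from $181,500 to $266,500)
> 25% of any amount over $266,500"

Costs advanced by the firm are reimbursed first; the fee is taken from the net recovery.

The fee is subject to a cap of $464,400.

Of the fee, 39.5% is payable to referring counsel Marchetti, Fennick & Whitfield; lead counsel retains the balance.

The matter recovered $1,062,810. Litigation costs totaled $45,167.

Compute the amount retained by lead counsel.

$176,964.47

Fee base (net of costs): $1,062,810 − $45,167 = $1,017,643
First $120,000 at 44% = $52,800.00
Next $61,500 at 39.5% = $24,292.50
Next $85,000 at 32.5% = $27,625.00
Remaining $751,143 at 25% = $187,785.75
Fee: $52,800.00 + $24,292.50 + $27,625.00 + $187,785.75 = $292,503.25
$292,503.25 is under the $464,400 cap.
Referral share: 39.5% of $292,503.25 = $115,538.78; lead counsel retains $292,503.25 − $115,538.78 = $176,964.47.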